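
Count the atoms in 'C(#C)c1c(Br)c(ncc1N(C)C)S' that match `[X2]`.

Check the 13 heavy atoms by environment: 1× n (aromatic, X2) → match; 5× c (aromatic, X3) → no; 2× C (X2) → match; 1× N (X3) → no; 2× C (X4) → no; 1× Br (X1) → no; 1× S (X2) → match.
Summing the matching environments: 1 + 2 + 1 = 4 matching atoms.

4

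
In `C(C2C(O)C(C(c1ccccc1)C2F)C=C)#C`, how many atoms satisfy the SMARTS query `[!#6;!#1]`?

Check the 17 heavy atoms by environment: 9× C → no; 6× c (aromatic) → no; 1× F → match; 1× O → match.
Summing the matching environments: 1 + 1 = 2 matching atoms.

2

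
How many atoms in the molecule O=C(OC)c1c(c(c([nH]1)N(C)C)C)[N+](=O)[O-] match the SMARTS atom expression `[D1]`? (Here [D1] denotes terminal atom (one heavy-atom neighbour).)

7

Check the 16 heavy atoms by environment: 1× n (aromatic, D2) → no; 4× c (aromatic, D3) → no; 4× C (D1) → match; 1× C (D3) → no; 2× O (D1) → match; 1× O (D2) → no; 1× N (D3) → no; 1× N (charge +1, D3) → no; 1× O (charge -1, D1) → match.
Summing the matching environments: 4 + 2 + 1 = 7 matching atoms.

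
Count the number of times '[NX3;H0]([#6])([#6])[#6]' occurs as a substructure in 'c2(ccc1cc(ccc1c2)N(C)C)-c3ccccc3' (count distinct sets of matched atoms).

1

[NX3;H0]([#6])([#6])[#6] is the SMARTS for a tertiary amine: a trivalent nitrogen with no H, bonded to three carbons.
Exactly one fragment in the molecule meets all constraints, giving 1 match.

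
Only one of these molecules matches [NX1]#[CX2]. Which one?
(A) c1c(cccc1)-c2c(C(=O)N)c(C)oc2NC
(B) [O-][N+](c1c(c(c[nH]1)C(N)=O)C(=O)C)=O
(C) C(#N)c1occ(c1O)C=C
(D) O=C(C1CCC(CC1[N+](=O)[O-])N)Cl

C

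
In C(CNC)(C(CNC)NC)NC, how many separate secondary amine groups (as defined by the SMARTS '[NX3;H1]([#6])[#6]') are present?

[NX3;H1]([#6])[#6] is the SMARTS for a secondary amine: a trivalent nitrogen with one H, bonded to two carbons.
The molecule carries 4 separate instances of an N-methylamino group (-NHCH3) meeting every constraint; each maps to a distinct set of atoms, giving 4 matches.

4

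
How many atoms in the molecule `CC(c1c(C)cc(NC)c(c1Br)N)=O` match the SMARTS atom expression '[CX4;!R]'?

The query [CX4;!R] means: aliphatic carbon with four total connections, not in a ring.
Check the 14 heavy atoms by environment: 6× c (aromatic, X3, in 6-ring) → no; 2× N (X3, acyclic) → no; 3× C (X4, acyclic) → match; 1× C (X3, acyclic) → no; 1× O (X1, acyclic) → no; 1× Br (X1, acyclic) → no.
That gives 3 matching atoms.

3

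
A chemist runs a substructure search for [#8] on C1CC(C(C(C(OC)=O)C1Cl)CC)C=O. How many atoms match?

The query [#8] means: #8 matches any oxygen atom.
Check the 15 heavy atoms by environment: 11× C → no; 3× O → match; 1× Cl → no.
That gives 3 matching atoms.

3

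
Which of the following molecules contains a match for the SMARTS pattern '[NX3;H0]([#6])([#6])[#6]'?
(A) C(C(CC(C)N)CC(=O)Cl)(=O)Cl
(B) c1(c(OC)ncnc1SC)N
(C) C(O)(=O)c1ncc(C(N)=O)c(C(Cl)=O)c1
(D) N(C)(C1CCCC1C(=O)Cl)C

[NX3;H0]([#6])([#6])[#6] describes a trivalent nitrogen with no H, bonded to three carbons (a tertiary amine).
(A) has a primary amino group (-NH2) but the nitrogen has H2, not H0 with three carbons.
(B) has a primary amino group (-NH2) but the nitrogen has H2, not H0 with three carbons.
(C) has a primary amide (-C(=O)NH2) but the amide nitrogen has H2 and only one carbon neighbour.
(D) contains a dimethylamino group (-N(CH3)2), which satisfies every atom and bond constraint.
So the answer is (D).

D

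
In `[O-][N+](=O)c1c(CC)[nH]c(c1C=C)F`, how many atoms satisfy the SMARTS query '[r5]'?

5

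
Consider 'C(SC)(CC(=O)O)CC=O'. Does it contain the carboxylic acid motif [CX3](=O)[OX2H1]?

The pattern [CX3](=O)[OX2H1] describes an sp2 carbon double-bonded to O and single-bonded to an -OH oxygen — a carboxylic acid.
The molecule carries a carboxylic acid group (-C(=O)OH), whose atoms satisfy every constraint of the query, so the pattern matches.

Yes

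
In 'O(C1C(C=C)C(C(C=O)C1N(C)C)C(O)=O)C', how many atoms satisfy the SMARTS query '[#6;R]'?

The query [#6;R] means: carbon that is part of a ring.
Check the 17 heavy atoms by environment: 5× C (in 5-ring) → match; 7× C (acyclic) → no; 4× O (acyclic) → no; 1× N (acyclic) → no.
That gives 5 matching atoms.

5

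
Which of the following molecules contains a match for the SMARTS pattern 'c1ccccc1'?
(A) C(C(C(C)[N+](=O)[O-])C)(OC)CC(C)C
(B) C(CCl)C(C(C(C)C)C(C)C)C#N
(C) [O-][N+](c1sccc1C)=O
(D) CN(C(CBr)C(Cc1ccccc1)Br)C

c1ccccc1 describes six aromatic carbons in a ring (a benzene ring).
(A) has a methyl group (-CH3) but no six-membered all-carbon aromatic ring is present.
(B) has a methyl group (-CH3) but no six-membered all-carbon aromatic ring is present.
(C) has a methyl group (-CH3) but no six-membered all-carbon aromatic ring is present.
(D) contains a phenyl ring, which satisfies every atom and bond constraint.
So the answer is (D).

D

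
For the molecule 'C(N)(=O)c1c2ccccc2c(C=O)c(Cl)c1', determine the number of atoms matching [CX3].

2

The query [CX3] means: C with X3: aliphatic carbon with exactly 3 total connections.
Check the 16 heavy atoms by environment: 10× c (aromatic, X3) → no; 2× C (X3) → match; 2× O (X1) → no; 1× N (X3) → no; 1× Cl (X1) → no.
That gives 2 matching atoms.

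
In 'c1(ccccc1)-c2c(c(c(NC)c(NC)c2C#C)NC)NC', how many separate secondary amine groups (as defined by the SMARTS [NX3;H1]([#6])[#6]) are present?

[NX3;H1]([#6])[#6] is the SMARTS for a secondary amine: a trivalent nitrogen with one H, bonded to two carbons.
The molecule carries 4 separate instances of an N-methylamino group (-NHCH3) meeting every constraint; each maps to a distinct set of atoms, giving 4 matches.

4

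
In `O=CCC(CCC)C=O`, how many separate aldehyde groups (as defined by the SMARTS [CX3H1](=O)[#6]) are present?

2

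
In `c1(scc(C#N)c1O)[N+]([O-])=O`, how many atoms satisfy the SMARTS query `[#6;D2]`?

Check the 11 heavy atoms by environment: 1× s (aromatic, D2) → no; 3× c (aromatic, D3) → no; 1× c (aromatic, D2) → match; 2× O (D1) → no; 1× C (D2) → match; 1× N (D1) → no; 1× N (charge +1, D3) → no; 1× O (charge -1, D1) → no.
Summing the matching environments: 1 + 1 = 2 matching atoms.

2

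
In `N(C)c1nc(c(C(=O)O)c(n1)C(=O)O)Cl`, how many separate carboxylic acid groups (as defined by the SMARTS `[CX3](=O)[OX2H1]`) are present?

2

[CX3](=O)[OX2H1] is the SMARTS for a carboxylic acid: an sp2 carbon double-bonded to O and single-bonded to an -OH oxygen.
The molecule carries 2 separate instances of a carboxylic acid group (-C(=O)OH) meeting every constraint; each maps to a distinct set of atoms, giving 2 matches.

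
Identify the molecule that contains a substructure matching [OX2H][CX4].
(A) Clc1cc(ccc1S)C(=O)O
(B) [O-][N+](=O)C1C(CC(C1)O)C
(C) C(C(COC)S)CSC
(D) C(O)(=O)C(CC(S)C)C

[OX2H][CX4] describes a hydroxyl oxygen bound to an sp3 (X4) carbon (an aliphatic alcohol).
(A) has a carboxylic acid group (-C(=O)OH) but the -OH is on a CX3 carbonyl carbon, not a CX4 carbon.
(B) contains a hydroxyl group (-OH), which satisfies every atom and bond constraint.
(C) has a methoxy ether (-OCH3) but the oxygen has H0 (ether), not H1.
(D) has a carboxylic acid group (-C(=O)OH) but the -OH is on a CX3 carbonyl carbon, not a CX4 carbon.
So the answer is (B).

B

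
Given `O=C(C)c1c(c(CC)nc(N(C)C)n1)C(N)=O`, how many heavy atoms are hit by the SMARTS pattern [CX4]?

Check the 17 heavy atoms by environment: 2× n (aromatic, X2) → no; 4× c (aromatic, X3) → no; 2× N (X3) → no; 5× C (X4) → match; 2× C (X3) → no; 2× O (X1) → no.
That gives 5 matching atoms.

5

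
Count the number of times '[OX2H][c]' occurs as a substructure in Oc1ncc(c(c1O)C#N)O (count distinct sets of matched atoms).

3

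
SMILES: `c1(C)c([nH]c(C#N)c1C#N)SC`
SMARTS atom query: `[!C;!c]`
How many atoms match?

The query [!C;!c] means: neither aliphatic nor aromatic carbon — same as [!#6].
Check the 12 heavy atoms by environment: 1× n (aromatic) → match; 4× c (aromatic) → no; 1× S → match; 4× C → no; 2× N → match.
Summing the matching environments: 1 + 1 + 2 = 4 matching atoms.

4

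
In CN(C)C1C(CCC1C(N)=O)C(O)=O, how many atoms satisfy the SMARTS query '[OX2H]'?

The query [OX2H] means: aliphatic oxygen with two connections, one of which is H — an -OH oxygen.
Check the 14 heavy atoms by environment: 3× C (H1, X4) → no; 2× C (H2, X4) → no; 2× C (H0, X3) → no; 2× O (H0, X1) → no; 1× O (H1, X2) → match; 1× N (H0, X3) → no; 2× C (H3, X4) → no; 1× N (H2, X3) → no.
That gives 1 matching atom.

1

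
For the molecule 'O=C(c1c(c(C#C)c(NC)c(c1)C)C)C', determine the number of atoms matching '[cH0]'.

The query [cH0] means: aromatic carbon with no attached hydrogen (substituted or ring-fusion).
Check the 15 heavy atoms by environment: 5× c (aromatic, H0) → match; 1× c (aromatic, H1) → no; 4× C (H3) → no; 2× C (H0) → no; 1× C (H1) → no; 1× O (H0) → no; 1× N (H1) → no.
That gives 5 matching atoms.

5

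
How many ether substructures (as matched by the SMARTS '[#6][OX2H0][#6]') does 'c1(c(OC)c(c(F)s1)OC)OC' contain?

[#6][OX2H0][#6] is the SMARTS for an ether: an aliphatic oxygen bridging two carbons with no H on the oxygen.
The molecule carries 3 separate instances of a methoxy ether (-OCH3) meeting every constraint; each maps to a distinct set of atoms, giving 3 matches.

3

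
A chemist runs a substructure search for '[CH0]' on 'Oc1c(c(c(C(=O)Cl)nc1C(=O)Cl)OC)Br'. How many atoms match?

2

The query [CH0] means: aliphatic carbon with no attached hydrogen.
Check the 16 heavy atoms by environment: 1× n (aromatic, H0) → no; 5× c (aromatic, H0) → no; 1× Br (H0) → no; 1× O (H1) → no; 2× C (H0) → match; 3× O (H0) → no; 2× Cl (H0) → no; 1× C (H3) → no.
That gives 2 matching atoms.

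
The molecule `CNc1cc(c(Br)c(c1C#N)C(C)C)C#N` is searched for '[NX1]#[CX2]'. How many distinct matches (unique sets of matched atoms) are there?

2

[NX1]#[CX2] is the SMARTS for a nitrile: a nitrogen triple-bonded to a two-connected carbon.
The molecule carries 2 separate instances of a nitrile (-C#N) meeting every constraint; each maps to a distinct set of atoms, giving 2 matches.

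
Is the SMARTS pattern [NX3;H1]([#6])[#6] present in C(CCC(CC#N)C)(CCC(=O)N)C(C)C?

No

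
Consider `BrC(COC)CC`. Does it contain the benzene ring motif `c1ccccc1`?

The pattern c1ccccc1 describes six aromatic carbons in a ring — a benzene ring.
The closest candidate here is a methyl group (-CH3), but no six-membered all-carbon aromatic ring is present. No other fragment satisfies the full query, so there is no match.

No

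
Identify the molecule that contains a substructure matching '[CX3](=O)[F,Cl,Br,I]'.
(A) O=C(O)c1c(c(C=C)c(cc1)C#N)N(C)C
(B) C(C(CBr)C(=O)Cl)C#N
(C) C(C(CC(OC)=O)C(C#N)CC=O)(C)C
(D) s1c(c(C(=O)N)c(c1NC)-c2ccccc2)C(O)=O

[CX3](=O)[F,Cl,Br,I] describes a carbonyl carbon bonded to a halogen (an acyl halide).
(A) has a carboxylic acid group (-C(=O)OH) but the carbonyl is bonded to -OH, not to a halogen.
(B) contains an acyl chloride (-C(=O)Cl), which satisfies every atom and bond constraint.
(C) has a methyl-ester group (-C(=O)OCH3) but the carbonyl is bonded to -O-C, not to a halogen.
(D) has a carboxylic acid group (-C(=O)OH) but the carbonyl is bonded to -OH, not to a halogen.
So the answer is (B).

B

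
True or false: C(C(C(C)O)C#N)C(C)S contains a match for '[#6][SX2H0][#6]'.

The pattern [#6][SX2H0][#6] describes an aliphatic sulfur bridging two carbons with no H on the sulfur — a thioether.
The closest candidate here is a thiol (-SH), but the sulfur has H1, not H0 bridging two carbons. No other fragment satisfies the full query, so there is no match.

False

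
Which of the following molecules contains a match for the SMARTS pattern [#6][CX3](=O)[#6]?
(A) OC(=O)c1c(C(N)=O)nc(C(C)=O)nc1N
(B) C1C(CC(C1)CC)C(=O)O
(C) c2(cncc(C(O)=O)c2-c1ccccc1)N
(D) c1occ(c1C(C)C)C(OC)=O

A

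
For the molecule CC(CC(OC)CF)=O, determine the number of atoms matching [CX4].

5

The query [CX4] means: C with X4: aliphatic carbon with exactly 4 total connections (bonds + H).
Check the 9 heavy atoms by environment: 5× C (X4) → match; 1× F (X1) → no; 1× O (X2) → no; 1× C (X3) → no; 1× O (X1) → no.
That gives 5 matching atoms.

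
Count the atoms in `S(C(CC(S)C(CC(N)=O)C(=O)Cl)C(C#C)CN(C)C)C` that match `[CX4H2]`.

The query [CX4H2] means: sp3 carbon (X4) with exactly two hydrogens.
Check the 21 heavy atoms by environment: 3× C (H2, X4) → match; 4× C (H1, X4) → no; 2× C (H0, X3) → no; 2× O (H0, X1) → no; 1× Cl (H0, X1) → no; 1× S (H1, X2) → no; 1× S (H0, X2) → no; 3× C (H3, X4) → no; 1× N (H2, X3) → no; 1× N (H0, X3) → no; 1× C (H0, X2) → no; 1× C (H1, X2) → no.
That gives 3 matching atoms.

3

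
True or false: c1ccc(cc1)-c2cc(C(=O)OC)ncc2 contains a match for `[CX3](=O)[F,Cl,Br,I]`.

False

The pattern [CX3](=O)[F,Cl,Br,I] describes a carbonyl carbon bonded to a halogen — an acyl halide.
The closest candidate here is a methyl-ester group (-C(=O)OCH3), but the carbonyl is bonded to -O-C, not to a halogen. No other fragment satisfies the full query, so there is no match.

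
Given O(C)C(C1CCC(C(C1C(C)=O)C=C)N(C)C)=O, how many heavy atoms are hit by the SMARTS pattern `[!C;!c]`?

The query [!C;!c] means: neither aliphatic nor aromatic carbon — same as [!#6].
Check the 18 heavy atoms by environment: 14× C → no; 3× O → match; 1× N → match.
Summing the matching environments: 3 + 1 = 4 matching atoms.

4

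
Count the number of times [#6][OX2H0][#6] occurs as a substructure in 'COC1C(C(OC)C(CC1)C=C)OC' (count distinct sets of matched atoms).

[#6][OX2H0][#6] is the SMARTS for an ether: an aliphatic oxygen bridging two carbons with no H on the oxygen.
The molecule carries 3 separate instances of a methoxy ether (-OCH3) meeting every constraint; each maps to a distinct set of atoms, giving 3 matches.

3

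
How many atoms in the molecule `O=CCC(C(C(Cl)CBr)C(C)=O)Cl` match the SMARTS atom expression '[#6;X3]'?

The query [#6;X3] means: any carbon (aromatic or not) with three total connections.
Check the 13 heavy atoms by environment: 6× C (X4) → no; 2× Cl (X1) → no; 2× C (X3) → match; 2× O (X1) → no; 1× Br (X1) → no.
That gives 2 matching atoms.

2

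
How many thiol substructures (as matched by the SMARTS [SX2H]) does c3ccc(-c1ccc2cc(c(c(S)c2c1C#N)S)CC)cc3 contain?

2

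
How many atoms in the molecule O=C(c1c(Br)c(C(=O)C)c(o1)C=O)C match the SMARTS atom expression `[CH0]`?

The query [CH0] means: aliphatic carbon with no attached hydrogen.
Check the 14 heavy atoms by environment: 1× o (aromatic, H0) → no; 4× c (aromatic, H0) → no; 2× C (H0) → match; 3× O (H0) → no; 2× C (H3) → no; 1× Br (H0) → no; 1× C (H1) → no.
That gives 2 matching atoms.

2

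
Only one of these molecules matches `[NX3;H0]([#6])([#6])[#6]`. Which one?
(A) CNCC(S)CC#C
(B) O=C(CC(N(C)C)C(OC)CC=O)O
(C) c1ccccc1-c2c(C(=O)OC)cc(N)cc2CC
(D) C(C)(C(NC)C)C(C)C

B

[NX3;H0]([#6])([#6])[#6] describes a trivalent nitrogen with no H, bonded to three carbons (a tertiary amine).
(A) has an N-methylamino group (-NHCH3) but the nitrogen still has one H (H1), not H0.
(B) contains a dimethylamino group (-N(CH3)2), which satisfies every atom and bond constraint.
(C) has a primary amino group (-NH2) but the nitrogen has H2, not H0 with three carbons.
(D) has an N-methylamino group (-NHCH3) but the nitrogen still has one H (H1), not H0.
So the answer is (B).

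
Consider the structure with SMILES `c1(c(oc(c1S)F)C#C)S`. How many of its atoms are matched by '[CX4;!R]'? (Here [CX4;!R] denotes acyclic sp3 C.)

0

The query [CX4;!R] means: aliphatic carbon with four total connections, not in a ring.
Check the 10 heavy atoms by environment: 1× o (aromatic, X2, in 5-ring) → no; 4× c (aromatic, X3, in 5-ring) → no; 1× F (X1, acyclic) → no; 2× S (X2, acyclic) → no; 2× C (X2, acyclic) → no.
No environment satisfies the query, so 0 matching atoms.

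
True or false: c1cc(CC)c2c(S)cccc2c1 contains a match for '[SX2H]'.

The pattern [SX2H] describes an aliphatic sulfur with two connections, one being H — a thiol.
The molecule carries a thiol (-SH), whose atoms satisfy every constraint of the query, so the pattern matches.

True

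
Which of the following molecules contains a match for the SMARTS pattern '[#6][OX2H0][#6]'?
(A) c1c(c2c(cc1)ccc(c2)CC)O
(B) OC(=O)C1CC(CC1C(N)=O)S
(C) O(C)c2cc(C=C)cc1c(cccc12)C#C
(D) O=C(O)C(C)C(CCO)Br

C

[#6][OX2H0][#6] describes an aliphatic oxygen bridging two carbons with no H on the oxygen (an ether).
(A) has a hydroxyl group (-OH) but the oxygen has H1, not H0 bridging two carbons.
(B) has a carboxylic acid group (-C(=O)OH) but the -OH oxygen has H1; the =O is OX1, not OX2.
(C) contains a methoxy ether (-OCH3), which satisfies every atom and bond constraint.
(D) has a carboxylic acid group (-C(=O)OH) but the -OH oxygen has H1; the =O is OX1, not OX2.
So the answer is (C).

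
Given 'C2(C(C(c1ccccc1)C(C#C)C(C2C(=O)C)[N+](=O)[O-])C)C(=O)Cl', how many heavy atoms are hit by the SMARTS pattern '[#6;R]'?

Check the 24 heavy atoms by environment: 6× C (in 6-ring) → match; 1× N (charge +1, acyclic) → no; 1× O (charge -1, acyclic) → no; 3× O (acyclic) → no; 6× c (aromatic, in 6-ring) → match; 6× C (acyclic) → no; 1× Cl (acyclic) → no.
Summing the matching environments: 6 + 6 = 12 matching atoms.

12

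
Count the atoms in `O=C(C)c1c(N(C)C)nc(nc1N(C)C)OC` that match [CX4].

6

The query [CX4] means: C with X4: aliphatic carbon with exactly 4 total connections (bonds + H).
Check the 17 heavy atoms by environment: 2× n (aromatic, X2) → no; 4× c (aromatic, X3) → no; 2× N (X3) → no; 6× C (X4) → match; 1× O (X2) → no; 1× C (X3) → no; 1× O (X1) → no.
That gives 6 matching atoms.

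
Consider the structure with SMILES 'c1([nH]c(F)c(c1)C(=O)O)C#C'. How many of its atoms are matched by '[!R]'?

The query [!R] means: !R matches any atom not in a ring.
Check the 11 heavy atoms by environment: 1× n (aromatic, in 5-ring) → no; 4× c (aromatic, in 5-ring) → no; 1× F (acyclic) → match; 3× C (acyclic) → match; 2× O (acyclic) → match.
Summing the matching environments: 1 + 3 + 2 = 6 matching atoms.

6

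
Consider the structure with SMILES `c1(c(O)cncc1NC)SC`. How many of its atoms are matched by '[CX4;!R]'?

2

The query [CX4;!R] means: aliphatic carbon with four total connections, not in a ring.
Check the 11 heavy atoms by environment: 1× n (aromatic, X2, in 6-ring) → no; 5× c (aromatic, X3, in 6-ring) → no; 1× S (X2, acyclic) → no; 2× C (X4, acyclic) → match; 1× N (X3, acyclic) → no; 1× O (X2, acyclic) → no.
That gives 2 matching atoms.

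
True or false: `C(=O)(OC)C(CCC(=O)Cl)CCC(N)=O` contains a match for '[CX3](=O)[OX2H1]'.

False

The pattern [CX3](=O)[OX2H1] describes an sp2 carbon double-bonded to O and single-bonded to an -OH oxygen — a carboxylic acid.
The closest candidate here is a primary amide (-C(=O)NH2), but the carbonyl is bonded to N, not to an -OH oxygen. No other fragment satisfies the full query, so there is no match.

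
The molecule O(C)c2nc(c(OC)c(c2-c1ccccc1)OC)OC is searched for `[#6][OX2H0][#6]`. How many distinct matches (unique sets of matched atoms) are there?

4

[#6][OX2H0][#6] is the SMARTS for an ether: an aliphatic oxygen bridging two carbons with no H on the oxygen.
The molecule carries 4 separate instances of a methoxy ether (-OCH3) meeting every constraint; each maps to a distinct set of atoms, giving 4 matches.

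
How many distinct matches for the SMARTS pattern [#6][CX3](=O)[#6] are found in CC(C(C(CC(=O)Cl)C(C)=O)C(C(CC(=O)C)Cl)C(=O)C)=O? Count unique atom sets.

[#6][CX3](=O)[#6] is the SMARTS for a ketone: a carbonyl carbon (no H) flanked by two carbons.
The molecule carries 4 separate instances of an acetyl/ketone group (-C(=O)CH3) meeting every constraint; each maps to a distinct set of atoms, giving 4 matches.

4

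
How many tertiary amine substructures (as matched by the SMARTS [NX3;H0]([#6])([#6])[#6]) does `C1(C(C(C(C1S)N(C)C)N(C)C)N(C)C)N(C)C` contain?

4

[NX3;H0]([#6])([#6])[#6] is the SMARTS for a tertiary amine: a trivalent nitrogen with no H, bonded to three carbons.
The molecule carries 4 separate instances of a dimethylamino group (-N(CH3)2) meeting every constraint; each maps to a distinct set of atoms, giving 4 matches.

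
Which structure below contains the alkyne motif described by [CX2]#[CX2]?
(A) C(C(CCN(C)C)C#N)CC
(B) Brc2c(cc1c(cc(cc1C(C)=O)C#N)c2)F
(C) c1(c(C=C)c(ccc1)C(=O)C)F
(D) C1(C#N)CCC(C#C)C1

D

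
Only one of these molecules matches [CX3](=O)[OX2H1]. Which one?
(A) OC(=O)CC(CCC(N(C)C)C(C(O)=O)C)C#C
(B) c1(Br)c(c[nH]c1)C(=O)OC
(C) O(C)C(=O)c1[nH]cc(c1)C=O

A

[CX3](=O)[OX2H1] describes an sp2 carbon double-bonded to O and single-bonded to an -OH oxygen (a carboxylic acid).
(A) contains a carboxylic acid group (-C(=O)OH), which satisfies every atom and bond constraint.
(B) has a methyl-ester group (-C(=O)OCH3) but the singly-bonded O has no H (OX2H0, not OX2H1).
(C) has a methyl-ester group (-C(=O)OCH3) but the singly-bonded O has no H (OX2H0, not OX2H1).
So the answer is (A).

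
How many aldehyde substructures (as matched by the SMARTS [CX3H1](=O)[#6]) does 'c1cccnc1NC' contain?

0

[CX3H1](=O)[#6] is the SMARTS for an aldehyde: an sp2 carbon with one H, double-bonded to O and single-bonded to carbon.
No fragment in the molecule satisfies every constraint, giving 0 matches.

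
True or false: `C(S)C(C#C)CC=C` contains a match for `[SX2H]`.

The pattern [SX2H] describes an aliphatic sulfur with two connections, one being H — a thiol.
The molecule carries a thiol (-SH), whose atoms satisfy every constraint of the query, so the pattern matches.

True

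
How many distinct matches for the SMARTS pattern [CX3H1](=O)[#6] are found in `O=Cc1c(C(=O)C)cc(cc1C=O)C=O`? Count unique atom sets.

[CX3H1](=O)[#6] is the SMARTS for an aldehyde: an sp2 carbon with one H, double-bonded to O and single-bonded to carbon.
The molecule carries 3 separate instances of an aldehyde (-CHO) meeting every constraint; each maps to a distinct set of atoms, giving 3 matches.

3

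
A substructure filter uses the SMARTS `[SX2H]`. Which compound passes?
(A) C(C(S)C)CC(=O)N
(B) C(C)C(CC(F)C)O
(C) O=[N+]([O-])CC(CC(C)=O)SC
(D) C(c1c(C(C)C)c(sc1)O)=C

A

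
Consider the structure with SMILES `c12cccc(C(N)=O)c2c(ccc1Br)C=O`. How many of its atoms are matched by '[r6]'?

The query [r6] means: r6 matches atoms in a six-membered ring.
Check the 16 heavy atoms by environment: 10× c (aromatic, in 6-ring) → match; 2× C (acyclic) → no; 2× O (acyclic) → no; 1× N (acyclic) → no; 1× Br (acyclic) → no.
That gives 10 matching atoms.

10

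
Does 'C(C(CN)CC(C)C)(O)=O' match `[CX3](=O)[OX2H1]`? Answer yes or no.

The pattern [CX3](=O)[OX2H1] describes an sp2 carbon double-bonded to O and single-bonded to an -OH oxygen — a carboxylic acid.
The molecule carries a carboxylic acid group (-C(=O)OH), whose atoms satisfy every constraint of the query, so the pattern matches.

Yes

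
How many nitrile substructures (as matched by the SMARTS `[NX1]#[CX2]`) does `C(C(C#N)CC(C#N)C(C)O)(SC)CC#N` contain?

3

[NX1]#[CX2] is the SMARTS for a nitrile: a nitrogen triple-bonded to a two-connected carbon.
The molecule carries 3 separate instances of a nitrile (-C#N) meeting every constraint; each maps to a distinct set of atoms, giving 3 matches.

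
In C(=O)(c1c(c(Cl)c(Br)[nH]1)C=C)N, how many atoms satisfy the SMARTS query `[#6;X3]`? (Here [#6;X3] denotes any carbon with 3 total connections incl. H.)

7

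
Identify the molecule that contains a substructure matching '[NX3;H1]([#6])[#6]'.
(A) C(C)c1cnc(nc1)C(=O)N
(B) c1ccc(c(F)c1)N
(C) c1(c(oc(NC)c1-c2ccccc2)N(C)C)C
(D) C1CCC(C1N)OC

C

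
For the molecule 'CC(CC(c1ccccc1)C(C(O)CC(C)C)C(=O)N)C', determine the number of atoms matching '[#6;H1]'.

10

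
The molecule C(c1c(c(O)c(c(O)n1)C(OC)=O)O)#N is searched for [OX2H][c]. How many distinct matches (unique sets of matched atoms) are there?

3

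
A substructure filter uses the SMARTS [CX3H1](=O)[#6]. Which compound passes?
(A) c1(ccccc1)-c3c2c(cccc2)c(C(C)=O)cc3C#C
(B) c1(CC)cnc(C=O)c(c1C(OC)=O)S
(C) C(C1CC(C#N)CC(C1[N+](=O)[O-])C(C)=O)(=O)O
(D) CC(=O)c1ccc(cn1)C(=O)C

B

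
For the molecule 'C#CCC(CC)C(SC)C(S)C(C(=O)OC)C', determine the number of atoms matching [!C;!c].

4

Check the 17 heavy atoms by environment: 13× C → no; 2× S → match; 2× O → match.
Summing the matching environments: 2 + 2 = 4 matching atoms.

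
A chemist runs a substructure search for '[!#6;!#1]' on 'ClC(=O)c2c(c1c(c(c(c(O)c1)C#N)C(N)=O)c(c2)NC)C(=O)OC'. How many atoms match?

The query [!#6;!#1] means: not carbon and not hydrogen — any heteroatom.
Check the 25 heavy atoms by environment: 10× c (aromatic) → no; 3× N → match; 6× C → no; 5× O → match; 1× Cl → match.
Summing the matching environments: 3 + 5 + 1 = 9 matching atoms.

9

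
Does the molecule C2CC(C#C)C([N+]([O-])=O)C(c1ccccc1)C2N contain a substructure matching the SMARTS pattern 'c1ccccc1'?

Yes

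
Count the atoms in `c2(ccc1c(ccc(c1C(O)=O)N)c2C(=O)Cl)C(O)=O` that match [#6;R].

The query [#6;R] means: carbon that is part of a ring.
Check the 20 heavy atoms by environment: 10× c (aromatic, in 6-ring) → match; 3× C (acyclic) → no; 5× O (acyclic) → no; 1× Cl (acyclic) → no; 1× N (acyclic) → no.
That gives 10 matching atoms.

10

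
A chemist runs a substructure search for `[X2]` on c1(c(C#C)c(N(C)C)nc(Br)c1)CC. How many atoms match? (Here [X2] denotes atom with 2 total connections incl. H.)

3

The query [X2] means: any atom with exactly two total connections (bonds + H).
Check the 14 heavy atoms by environment: 1× n (aromatic, X2) → match; 5× c (aromatic, X3) → no; 2× C (X2) → match; 1× Br (X1) → no; 1× N (X3) → no; 4× C (X4) → no.
Summing the matching environments: 1 + 2 = 3 matching atoms.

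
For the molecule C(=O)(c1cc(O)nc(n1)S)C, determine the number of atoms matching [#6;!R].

2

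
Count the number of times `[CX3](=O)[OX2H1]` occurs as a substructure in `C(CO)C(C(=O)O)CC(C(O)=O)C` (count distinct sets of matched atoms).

2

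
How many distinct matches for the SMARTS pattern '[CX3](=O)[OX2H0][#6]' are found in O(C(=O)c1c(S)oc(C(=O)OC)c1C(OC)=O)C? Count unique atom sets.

[CX3](=O)[OX2H0][#6] is the SMARTS for an ester: a carbonyl carbon bonded to an oxygen that is itself bonded to carbon (no H on that O).
The molecule carries 3 separate instances of a methyl-ester group (-C(=O)OCH3) meeting every constraint; each maps to a distinct set of atoms, giving 3 matches.

3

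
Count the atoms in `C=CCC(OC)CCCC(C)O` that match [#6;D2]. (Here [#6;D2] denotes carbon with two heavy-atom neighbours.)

The query [#6;D2] means: any carbon bonded to exactly two heavy atoms.
Check the 12 heavy atoms by environment: 5× C (D2) → match; 2× C (D3) → no; 3× C (D1) → no; 1× O (D2) → no; 1× O (D1) → no.
That gives 5 matching atoms.

5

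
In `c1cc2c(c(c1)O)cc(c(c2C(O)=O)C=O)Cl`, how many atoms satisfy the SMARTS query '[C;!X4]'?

2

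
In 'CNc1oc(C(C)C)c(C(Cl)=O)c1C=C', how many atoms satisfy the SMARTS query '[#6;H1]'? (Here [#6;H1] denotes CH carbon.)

The query [#6;H1] means: any carbon bearing exactly one hydrogen.
Check the 15 heavy atoms by environment: 1× o (aromatic, H0) → no; 4× c (aromatic, H0) → no; 1× C (H0) → no; 1× O (H0) → no; 1× Cl (H0) → no; 2× C (H1) → match; 3× C (H3) → no; 1× N (H1) → no; 1× C (H2) → no.
That gives 2 matching atoms.

2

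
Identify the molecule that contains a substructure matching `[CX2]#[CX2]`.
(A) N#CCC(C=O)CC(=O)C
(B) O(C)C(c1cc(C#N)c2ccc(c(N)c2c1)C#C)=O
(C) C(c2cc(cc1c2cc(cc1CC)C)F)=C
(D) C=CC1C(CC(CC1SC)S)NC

B

[CX2]#[CX2] describes a carbon-carbon triple bond (an alkyne).
(A) has a nitrile (-C#N) but the triple bond is C#N, not C#C.
(B) contains an ethynyl group (-C#CH), which satisfies every atom and bond constraint.
(C) has a vinyl group (-CH=CH2) but the C=C is a double bond; both carbons are CX3, not CX2.
(D) has a vinyl group (-CH=CH2) but the C=C is a double bond; both carbons are CX3, not CX2.
So the answer is (B).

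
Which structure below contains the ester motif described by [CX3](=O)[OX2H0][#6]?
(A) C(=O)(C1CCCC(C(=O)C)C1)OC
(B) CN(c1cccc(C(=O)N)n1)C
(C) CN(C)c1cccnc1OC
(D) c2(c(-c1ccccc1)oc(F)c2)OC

A

[CX3](=O)[OX2H0][#6] describes a carbonyl carbon bonded to an oxygen that is itself bonded to carbon (no H on that O) (an ester).
(A) contains a methyl-ester group (-C(=O)OCH3), which satisfies every atom and bond constraint.
(B) has a primary amide (-C(=O)NH2) but the carbonyl is bonded to N, not to an O-C linkage.
(C) has a methoxy ether (-OCH3) but the ether oxygen is not adjacent to a C=O carbon.
(D) has a methoxy ether (-OCH3) but the ether oxygen is not adjacent to a C=O carbon.
So the answer is (A).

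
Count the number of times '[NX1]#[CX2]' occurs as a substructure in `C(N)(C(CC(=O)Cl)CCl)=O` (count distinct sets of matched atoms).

0

[NX1]#[CX2] is the SMARTS for a nitrile: a nitrogen triple-bonded to a two-connected carbon.
The molecule has a primary amide (-C(=O)NH2), but the nitrogen is NX3, not NX1; nothing else fits, so there are 0 matches.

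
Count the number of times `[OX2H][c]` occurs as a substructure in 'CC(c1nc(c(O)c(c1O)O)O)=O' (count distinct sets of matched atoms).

[OX2H][c] is the SMARTS for a phenol: a hydroxyl oxygen attached to an aromatic carbon.
The molecule carries 4 separate instances of a hydroxyl group (-OH) meeting every constraint; each maps to a distinct set of atoms, giving 4 matches.

4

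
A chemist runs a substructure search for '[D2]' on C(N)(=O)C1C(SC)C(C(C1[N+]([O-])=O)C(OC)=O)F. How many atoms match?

2

The query [D2] means: atom with exactly two heavy-atom neighbours.
Check the 18 heavy atoms by environment: 7× C (D3) → no; 1× S (D2) → match; 2× C (D1) → no; 1× F (D1) → no; 3× O (D1) → no; 1× O (D2) → match; 1× N (D1) → no; 1× N (charge +1, D3) → no; 1× O (charge -1, D1) → no.
Summing the matching environments: 1 + 1 = 2 matching atoms.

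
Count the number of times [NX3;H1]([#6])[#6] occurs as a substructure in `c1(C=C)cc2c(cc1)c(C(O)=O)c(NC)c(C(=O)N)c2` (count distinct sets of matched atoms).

[NX3;H1]([#6])[#6] is the SMARTS for a secondary amine: a trivalent nitrogen with one H, bonded to two carbons.
Exactly one fragment in the molecule meets all constraints, giving 1 match.

1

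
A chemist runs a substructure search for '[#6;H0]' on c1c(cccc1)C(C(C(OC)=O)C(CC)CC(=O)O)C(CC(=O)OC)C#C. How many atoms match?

5

The query [#6;H0] means: any carbon with no attached hydrogen.
Check the 27 heavy atoms by environment: 3× C (H2) → no; 5× C (H1) → no; 4× C (H0) → match; 5× O (H0) → no; 3× C (H3) → no; 1× O (H1) → no; 1× c (aromatic, H0) → match; 5× c (aromatic, H1) → no.
Summing the matching environments: 4 + 1 = 5 matching atoms.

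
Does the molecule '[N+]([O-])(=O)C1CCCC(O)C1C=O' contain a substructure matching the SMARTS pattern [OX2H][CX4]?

Yes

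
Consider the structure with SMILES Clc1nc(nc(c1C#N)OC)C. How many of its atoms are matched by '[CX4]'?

The query [CX4] means: C with X4: aliphatic carbon with exactly 4 total connections (bonds + H).
Check the 12 heavy atoms by environment: 2× n (aromatic, X2) → no; 4× c (aromatic, X3) → no; 1× C (X2) → no; 1× N (X1) → no; 2× C (X4) → match; 1× Cl (X1) → no; 1× O (X2) → no.
That gives 2 matching atoms.

2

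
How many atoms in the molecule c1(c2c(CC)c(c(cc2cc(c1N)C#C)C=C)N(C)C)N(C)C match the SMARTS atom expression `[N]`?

3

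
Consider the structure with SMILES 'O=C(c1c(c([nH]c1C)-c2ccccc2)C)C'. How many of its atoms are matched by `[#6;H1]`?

The query [#6;H1] means: any carbon bearing exactly one hydrogen.
Check the 16 heavy atoms by environment: 1× n (aromatic, H1) → no; 5× c (aromatic, H0) → no; 5× c (aromatic, H1) → match; 3× C (H3) → no; 1× C (H0) → no; 1× O (H0) → no.
That gives 5 matching atoms.

5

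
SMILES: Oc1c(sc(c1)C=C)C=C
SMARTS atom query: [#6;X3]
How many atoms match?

8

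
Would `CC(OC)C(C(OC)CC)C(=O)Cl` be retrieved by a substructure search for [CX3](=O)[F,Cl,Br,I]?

Yes

The pattern [CX3](=O)[F,Cl,Br,I] describes a carbonyl carbon bonded to a halogen — an acyl halide.
The molecule carries an acyl chloride (-C(=O)Cl), whose atoms satisfy every constraint of the query, so the pattern matches.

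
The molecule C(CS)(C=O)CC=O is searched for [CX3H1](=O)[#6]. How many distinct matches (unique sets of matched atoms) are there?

2

[CX3H1](=O)[#6] is the SMARTS for an aldehyde: an sp2 carbon with one H, double-bonded to O and single-bonded to carbon.
The molecule carries 2 separate instances of an aldehyde (-CHO) meeting every constraint; each maps to a distinct set of atoms, giving 2 matches.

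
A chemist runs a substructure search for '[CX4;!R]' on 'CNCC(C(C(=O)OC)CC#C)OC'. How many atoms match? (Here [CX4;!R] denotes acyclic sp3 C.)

The query [CX4;!R] means: aliphatic carbon with four total connections, not in a ring.
Check the 14 heavy atoms by environment: 7× C (X4, acyclic) → match; 1× N (X3, acyclic) → no; 1× C (X3, acyclic) → no; 1× O (X1, acyclic) → no; 2× O (X2, acyclic) → no; 2× C (X2, acyclic) → no.
That gives 7 matching atoms.

7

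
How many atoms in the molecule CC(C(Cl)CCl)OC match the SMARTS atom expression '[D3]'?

2

The query [D3] means: atom with exactly three heavy-atom neighbours.
Check the 8 heavy atoms by environment: 1× C (D2) → no; 2× C (D3) → match; 2× C (D1) → no; 1× O (D2) → no; 2× Cl (D1) → no.
That gives 2 matching atoms.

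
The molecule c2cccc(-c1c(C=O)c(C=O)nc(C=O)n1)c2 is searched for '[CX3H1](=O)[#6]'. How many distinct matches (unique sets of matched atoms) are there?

3

[CX3H1](=O)[#6] is the SMARTS for an aldehyde: an sp2 carbon with one H, double-bonded to O and single-bonded to carbon.
The molecule carries 3 separate instances of an aldehyde (-CHO) meeting every constraint; each maps to a distinct set of atoms, giving 3 matches.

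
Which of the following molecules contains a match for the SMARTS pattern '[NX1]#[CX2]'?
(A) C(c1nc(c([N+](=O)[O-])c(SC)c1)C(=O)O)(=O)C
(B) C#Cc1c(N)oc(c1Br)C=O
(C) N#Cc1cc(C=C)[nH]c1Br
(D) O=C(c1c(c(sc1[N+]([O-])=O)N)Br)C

C

[NX1]#[CX2] describes a nitrogen triple-bonded to a two-connected carbon (a nitrile).
(A) has a nitro group (-[N+](=O)[O-]) but there is no C#N triple bond.
(B) has a primary amino group (-NH2) but the nitrogen is NX3 (three connections), not NX1 triple-bonded.
(C) contains a nitrile (-C#N), which satisfies every atom and bond constraint.
(D) has a primary amino group (-NH2) but the nitrogen is NX3 (three connections), not NX1 triple-bonded.
So the answer is (C).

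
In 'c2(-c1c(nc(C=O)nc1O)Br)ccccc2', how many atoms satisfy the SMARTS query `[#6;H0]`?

The query [#6;H0] means: any carbon with no attached hydrogen.
Check the 16 heavy atoms by environment: 2× n (aromatic, H0) → no; 5× c (aromatic, H0) → match; 5× c (aromatic, H1) → no; 1× Br (H0) → no; 1× C (H1) → no; 1× O (H0) → no; 1× O (H1) → no.
That gives 5 matching atoms.

5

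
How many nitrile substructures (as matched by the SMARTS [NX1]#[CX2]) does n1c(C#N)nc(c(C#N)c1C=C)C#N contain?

3

[NX1]#[CX2] is the SMARTS for a nitrile: a nitrogen triple-bonded to a two-connected carbon.
The molecule carries 3 separate instances of a nitrile (-C#N) meeting every constraint; each maps to a distinct set of atoms, giving 3 matches.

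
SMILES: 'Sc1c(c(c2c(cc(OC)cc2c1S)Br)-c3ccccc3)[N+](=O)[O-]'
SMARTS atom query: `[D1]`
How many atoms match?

6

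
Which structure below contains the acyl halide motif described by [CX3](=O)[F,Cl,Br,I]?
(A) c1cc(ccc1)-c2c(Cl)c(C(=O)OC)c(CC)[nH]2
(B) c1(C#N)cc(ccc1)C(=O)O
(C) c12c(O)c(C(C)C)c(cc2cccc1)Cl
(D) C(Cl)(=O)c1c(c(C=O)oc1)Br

D

[CX3](=O)[F,Cl,Br,I] describes a carbonyl carbon bonded to a halogen (an acyl halide).
(A) has a chloro substituent but the Cl is not on a carbonyl carbon.
(B) has a carboxylic acid group (-C(=O)OH) but the carbonyl is bonded to -OH, not to a halogen.
(C) has a chloro substituent but the Cl is not on a carbonyl carbon.
(D) contains an acyl chloride (-C(=O)Cl), which satisfies every atom and bond constraint.
So the answer is (D).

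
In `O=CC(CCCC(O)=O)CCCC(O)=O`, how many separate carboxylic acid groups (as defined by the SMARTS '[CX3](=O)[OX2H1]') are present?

[CX3](=O)[OX2H1] is the SMARTS for a carboxylic acid: an sp2 carbon double-bonded to O and single-bonded to an -OH oxygen.
The molecule carries 2 separate instances of a carboxylic acid group (-C(=O)OH) meeting every constraint; each maps to a distinct set of atoms, giving 2 matches.

2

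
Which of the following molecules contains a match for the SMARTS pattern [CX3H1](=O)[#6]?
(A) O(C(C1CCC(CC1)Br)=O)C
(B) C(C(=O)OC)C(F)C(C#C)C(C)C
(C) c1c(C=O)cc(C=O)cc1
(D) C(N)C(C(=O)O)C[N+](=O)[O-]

C

[CX3H1](=O)[#6] describes an sp2 carbon with one H, double-bonded to O and single-bonded to carbon (an aldehyde).
(A) has a methyl-ester group (-C(=O)OCH3) but the carbonyl carbon has H0, not H1.
(B) has a methyl-ester group (-C(=O)OCH3) but the carbonyl carbon has H0, not H1.
(C) contains an aldehyde (-CHO), which satisfies every atom and bond constraint.
(D) has a carboxylic acid group (-C(=O)OH) but the carbonyl carbon has H0 and is bonded to O, not H1.
So the answer is (C).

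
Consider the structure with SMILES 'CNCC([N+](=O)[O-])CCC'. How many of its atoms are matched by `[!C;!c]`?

4

The query [!C;!c] means: neither aliphatic nor aromatic carbon — same as [!#6].
Check the 10 heavy atoms by environment: 6× C → no; 1× N (charge +1) → match; 1× O (charge -1) → match; 1× O → match; 1× N → match.
Summing the matching environments: 1 + 1 + 1 + 1 = 4 matching atoms.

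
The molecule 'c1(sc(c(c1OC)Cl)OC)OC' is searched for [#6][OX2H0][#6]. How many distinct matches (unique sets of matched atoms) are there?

3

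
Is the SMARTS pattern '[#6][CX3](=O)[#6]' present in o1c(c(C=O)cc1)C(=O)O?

No

The pattern [#6][CX3](=O)[#6] describes a carbonyl carbon (no H) flanked by two carbons — a ketone.
The closest candidate here is a carboxylic acid group (-C(=O)OH), but one neighbour of the carbonyl carbon is O, not C. No other fragment satisfies the full query, so there is no match.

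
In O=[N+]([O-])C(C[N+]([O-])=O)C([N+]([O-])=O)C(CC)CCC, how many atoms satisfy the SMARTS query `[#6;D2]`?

4

The query [#6;D2] means: any carbon bonded to exactly two heavy atoms.
Check the 18 heavy atoms by environment: 4× C (D2) → match; 3× C (D3) → no; 2× C (D1) → no; 3× N (charge +1, D3) → no; 3× O (charge -1, D1) → no; 3× O (D1) → no.
That gives 4 matching atoms.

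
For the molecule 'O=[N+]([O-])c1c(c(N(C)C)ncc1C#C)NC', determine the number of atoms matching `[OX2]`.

0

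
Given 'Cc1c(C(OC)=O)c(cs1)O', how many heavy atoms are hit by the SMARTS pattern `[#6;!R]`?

3

The query [#6;!R] means: carbon not in any ring.
Check the 11 heavy atoms by environment: 1× s (aromatic, in 5-ring) → no; 4× c (aromatic, in 5-ring) → no; 3× C (acyclic) → match; 3× O (acyclic) → no.
That gives 3 matching atoms.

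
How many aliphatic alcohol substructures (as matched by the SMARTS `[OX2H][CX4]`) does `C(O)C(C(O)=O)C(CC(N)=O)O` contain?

[OX2H][CX4] is the SMARTS for an aliphatic alcohol: a hydroxyl oxygen bound to an sp3 (X4) carbon.
The molecule carries 2 separate instances of a hydroxyl group (-OH) meeting every constraint; each maps to a distinct set of atoms, giving 2 matches.

2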